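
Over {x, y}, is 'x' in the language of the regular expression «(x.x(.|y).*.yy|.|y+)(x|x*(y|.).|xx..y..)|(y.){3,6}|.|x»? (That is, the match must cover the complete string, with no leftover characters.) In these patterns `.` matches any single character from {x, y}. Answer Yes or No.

Yes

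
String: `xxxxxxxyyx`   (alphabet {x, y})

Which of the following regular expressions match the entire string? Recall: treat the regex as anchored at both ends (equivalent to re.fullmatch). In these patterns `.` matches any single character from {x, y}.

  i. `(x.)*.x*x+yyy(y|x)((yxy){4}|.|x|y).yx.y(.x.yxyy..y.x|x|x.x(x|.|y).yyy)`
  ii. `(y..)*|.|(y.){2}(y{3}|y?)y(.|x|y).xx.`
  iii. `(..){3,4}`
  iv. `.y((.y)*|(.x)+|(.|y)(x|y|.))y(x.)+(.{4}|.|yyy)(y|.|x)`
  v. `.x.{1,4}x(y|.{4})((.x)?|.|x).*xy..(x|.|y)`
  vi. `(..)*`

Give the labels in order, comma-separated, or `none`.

i → no match
ii → no match
iii → no match
iv → no match
v → no match
vi → match

vi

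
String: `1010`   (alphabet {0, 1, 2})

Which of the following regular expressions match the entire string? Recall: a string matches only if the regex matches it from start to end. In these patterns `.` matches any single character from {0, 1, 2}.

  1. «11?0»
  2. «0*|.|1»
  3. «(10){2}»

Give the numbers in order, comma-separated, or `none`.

3

1 → no match
2 → no match
3 → match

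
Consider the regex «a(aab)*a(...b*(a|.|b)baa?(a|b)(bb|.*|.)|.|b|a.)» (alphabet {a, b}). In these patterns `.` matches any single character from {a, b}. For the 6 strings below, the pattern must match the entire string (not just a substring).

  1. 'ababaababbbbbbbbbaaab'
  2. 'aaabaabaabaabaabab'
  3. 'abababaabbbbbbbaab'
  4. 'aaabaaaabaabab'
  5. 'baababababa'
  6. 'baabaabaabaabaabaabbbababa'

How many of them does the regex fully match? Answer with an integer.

1 → no match
2 → match
3 → no match
4 → no match
5. 'baababababa' → no match — must start with 'a'
6 → no match — must start with 'a'
Total matched: 1

1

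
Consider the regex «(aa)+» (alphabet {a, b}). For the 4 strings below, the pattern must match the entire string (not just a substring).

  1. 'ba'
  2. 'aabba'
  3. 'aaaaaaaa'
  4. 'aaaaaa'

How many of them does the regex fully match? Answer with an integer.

2

1 → no match — must start with 'aa'
2 → no match — must end with 'aa'
3 → match
4 → match
Total matched: 2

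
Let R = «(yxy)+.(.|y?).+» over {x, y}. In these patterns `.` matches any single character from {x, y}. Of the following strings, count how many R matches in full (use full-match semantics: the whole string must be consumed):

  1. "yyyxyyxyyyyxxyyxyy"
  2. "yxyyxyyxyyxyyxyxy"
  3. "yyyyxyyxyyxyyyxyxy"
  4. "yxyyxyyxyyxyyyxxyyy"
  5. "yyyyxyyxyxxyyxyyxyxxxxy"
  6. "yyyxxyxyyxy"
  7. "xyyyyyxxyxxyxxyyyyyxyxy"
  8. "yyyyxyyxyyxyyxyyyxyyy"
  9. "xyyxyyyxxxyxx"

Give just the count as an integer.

1 → no match — must start with "yxy"
2 → match
3 → no match — must start with "yxy"
4 → match
5 → no match — must start with "yxy"
6 → no match — must start with "yxy"
7 → no match — must start with "yxy"
8 → no match — must start with "yxy"
9 → no match — must start with "yxy"
Total matched: 2

2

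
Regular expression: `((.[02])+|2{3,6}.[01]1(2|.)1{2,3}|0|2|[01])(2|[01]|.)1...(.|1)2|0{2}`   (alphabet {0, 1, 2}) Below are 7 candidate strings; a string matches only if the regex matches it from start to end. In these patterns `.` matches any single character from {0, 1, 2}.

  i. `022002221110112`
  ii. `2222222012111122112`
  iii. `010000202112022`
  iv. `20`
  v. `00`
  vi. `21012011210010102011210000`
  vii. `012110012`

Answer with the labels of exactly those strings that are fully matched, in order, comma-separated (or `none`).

i → match
ii → match
iii → no match
iv → no match
v → match
vi → no match
vii → no match

i, ii, v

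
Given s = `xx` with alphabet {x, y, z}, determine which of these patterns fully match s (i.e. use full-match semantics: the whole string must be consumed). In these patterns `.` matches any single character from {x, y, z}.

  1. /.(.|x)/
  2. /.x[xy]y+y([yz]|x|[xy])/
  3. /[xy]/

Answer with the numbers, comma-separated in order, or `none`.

1

1 → match
2 → no match
3 → no match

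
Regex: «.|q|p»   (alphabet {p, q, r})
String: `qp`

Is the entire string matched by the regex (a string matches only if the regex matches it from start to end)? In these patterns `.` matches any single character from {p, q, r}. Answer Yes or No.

No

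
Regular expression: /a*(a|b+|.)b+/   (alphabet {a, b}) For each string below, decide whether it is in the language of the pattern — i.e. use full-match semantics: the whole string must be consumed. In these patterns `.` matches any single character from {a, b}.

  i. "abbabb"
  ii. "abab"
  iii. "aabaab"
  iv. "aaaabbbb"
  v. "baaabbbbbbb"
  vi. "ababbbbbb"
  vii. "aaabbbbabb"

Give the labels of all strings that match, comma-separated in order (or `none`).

i. "abbabb" → no match
ii. "abab" → no match
iii. "aabaab" → no match
iv. "aaaabbbb" → match
v. "baaabbbbbbb" → no match
vi. "ababbbbbb" → no match
vii. "aaabbbbabb" → no match

iv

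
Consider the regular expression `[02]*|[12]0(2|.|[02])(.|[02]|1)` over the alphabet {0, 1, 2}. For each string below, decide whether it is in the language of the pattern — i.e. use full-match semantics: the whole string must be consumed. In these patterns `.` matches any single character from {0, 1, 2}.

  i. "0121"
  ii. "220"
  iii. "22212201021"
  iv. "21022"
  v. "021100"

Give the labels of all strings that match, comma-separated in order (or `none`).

ii

i. "0121" → no match
ii. "220" → match
iii. "22212201021" → no match
iv. "21022" → no match
v. "021100" → no match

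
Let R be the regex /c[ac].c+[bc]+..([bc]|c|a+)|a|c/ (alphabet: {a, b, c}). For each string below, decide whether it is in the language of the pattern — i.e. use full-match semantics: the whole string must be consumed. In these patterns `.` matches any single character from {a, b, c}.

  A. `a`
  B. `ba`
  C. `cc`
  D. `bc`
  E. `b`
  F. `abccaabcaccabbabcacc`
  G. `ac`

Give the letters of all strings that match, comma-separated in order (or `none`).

A → match
B → no match
C → no match
D → no match
E → no match
F → no match
G → no match

A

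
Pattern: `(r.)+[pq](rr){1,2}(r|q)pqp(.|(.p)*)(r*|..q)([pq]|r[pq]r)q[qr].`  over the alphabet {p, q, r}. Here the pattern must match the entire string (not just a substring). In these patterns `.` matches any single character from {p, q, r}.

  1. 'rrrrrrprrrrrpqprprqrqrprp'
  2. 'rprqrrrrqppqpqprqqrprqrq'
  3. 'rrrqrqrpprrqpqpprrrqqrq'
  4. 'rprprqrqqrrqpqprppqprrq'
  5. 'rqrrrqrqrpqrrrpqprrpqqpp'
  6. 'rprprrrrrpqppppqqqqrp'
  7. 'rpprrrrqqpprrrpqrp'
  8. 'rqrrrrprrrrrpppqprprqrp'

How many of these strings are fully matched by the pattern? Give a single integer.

1

1 → no match
2 → no match
3 → match
4 → no match
5 → no match
6 → no match
7 → no match
8 → no match
Total matched: 1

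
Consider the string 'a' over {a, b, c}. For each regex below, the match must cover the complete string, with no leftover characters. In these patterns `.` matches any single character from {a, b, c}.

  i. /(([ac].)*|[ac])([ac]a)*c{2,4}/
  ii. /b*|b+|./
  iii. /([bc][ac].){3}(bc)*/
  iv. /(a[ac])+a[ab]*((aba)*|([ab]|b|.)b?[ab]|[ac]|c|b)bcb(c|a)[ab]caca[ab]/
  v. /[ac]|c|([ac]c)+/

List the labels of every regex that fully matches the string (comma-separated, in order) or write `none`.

i → no match — must end with 'c'
ii → match
iii → no match
iv → no match
v → match

ii, v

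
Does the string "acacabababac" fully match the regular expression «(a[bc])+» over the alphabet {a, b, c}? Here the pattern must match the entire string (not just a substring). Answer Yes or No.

Yes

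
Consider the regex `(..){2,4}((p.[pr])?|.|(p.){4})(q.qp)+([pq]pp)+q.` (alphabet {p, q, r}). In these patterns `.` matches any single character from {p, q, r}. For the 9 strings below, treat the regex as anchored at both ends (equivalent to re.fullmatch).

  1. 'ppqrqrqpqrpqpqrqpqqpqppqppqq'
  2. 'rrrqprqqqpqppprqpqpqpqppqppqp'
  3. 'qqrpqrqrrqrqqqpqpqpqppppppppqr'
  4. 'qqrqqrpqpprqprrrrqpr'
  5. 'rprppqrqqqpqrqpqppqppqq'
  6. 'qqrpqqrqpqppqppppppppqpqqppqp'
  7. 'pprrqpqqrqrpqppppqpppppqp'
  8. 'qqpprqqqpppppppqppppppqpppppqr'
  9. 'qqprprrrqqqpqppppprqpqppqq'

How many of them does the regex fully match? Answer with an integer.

1

1 → no match
2 → no match
3 → no match
4 → no match
5 → match
6 → no match
7 → no match
8 → no match
9 → no match
Total matched: 1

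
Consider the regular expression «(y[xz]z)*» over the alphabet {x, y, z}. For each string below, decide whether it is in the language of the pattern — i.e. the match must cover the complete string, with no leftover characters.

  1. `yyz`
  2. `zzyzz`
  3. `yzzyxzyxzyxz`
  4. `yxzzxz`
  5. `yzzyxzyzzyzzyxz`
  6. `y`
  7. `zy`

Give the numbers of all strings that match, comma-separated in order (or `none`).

3, 5

1 → no match
2 → no match
3 → match
4 → no match
5 → match
6 → no match
7 → no match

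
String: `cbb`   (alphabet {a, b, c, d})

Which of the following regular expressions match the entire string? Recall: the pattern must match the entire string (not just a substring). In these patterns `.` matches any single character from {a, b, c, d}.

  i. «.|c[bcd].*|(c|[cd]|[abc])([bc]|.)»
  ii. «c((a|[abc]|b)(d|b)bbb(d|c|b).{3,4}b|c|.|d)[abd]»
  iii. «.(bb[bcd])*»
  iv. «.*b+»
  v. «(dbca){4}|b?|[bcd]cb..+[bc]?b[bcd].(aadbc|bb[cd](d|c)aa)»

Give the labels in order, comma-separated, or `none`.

i → match
ii → match
iii → no match
iv → match
v → no match

i, ii, iv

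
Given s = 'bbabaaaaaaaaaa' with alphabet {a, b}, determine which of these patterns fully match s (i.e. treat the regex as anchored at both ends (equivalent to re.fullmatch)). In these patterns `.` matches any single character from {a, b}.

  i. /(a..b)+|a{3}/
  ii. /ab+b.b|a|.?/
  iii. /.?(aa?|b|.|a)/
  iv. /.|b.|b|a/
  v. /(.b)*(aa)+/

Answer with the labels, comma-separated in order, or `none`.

v

i → no match — must start with 'a'
ii → no match
iii → no match
iv → no match
v → match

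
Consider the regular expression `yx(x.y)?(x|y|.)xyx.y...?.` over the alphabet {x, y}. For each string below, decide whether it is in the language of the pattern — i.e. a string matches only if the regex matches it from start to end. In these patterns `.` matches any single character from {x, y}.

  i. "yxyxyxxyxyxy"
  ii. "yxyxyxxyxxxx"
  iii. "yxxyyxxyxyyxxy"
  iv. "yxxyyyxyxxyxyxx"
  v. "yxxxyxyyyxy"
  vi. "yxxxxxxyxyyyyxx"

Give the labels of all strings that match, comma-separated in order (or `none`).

i → match
ii → match
iii → match
iv → match
v → match
vi → no match

i, ii, iii, iv, v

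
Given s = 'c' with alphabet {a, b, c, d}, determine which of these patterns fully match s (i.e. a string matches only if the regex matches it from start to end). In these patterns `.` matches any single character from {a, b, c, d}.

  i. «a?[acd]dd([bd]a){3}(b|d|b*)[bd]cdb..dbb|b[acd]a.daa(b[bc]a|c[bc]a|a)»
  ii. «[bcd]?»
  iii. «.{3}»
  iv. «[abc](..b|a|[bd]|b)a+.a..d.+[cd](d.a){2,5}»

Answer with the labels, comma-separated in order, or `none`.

ii

i → no match
ii → match
iii → no match
iv → no match — must end with 'a'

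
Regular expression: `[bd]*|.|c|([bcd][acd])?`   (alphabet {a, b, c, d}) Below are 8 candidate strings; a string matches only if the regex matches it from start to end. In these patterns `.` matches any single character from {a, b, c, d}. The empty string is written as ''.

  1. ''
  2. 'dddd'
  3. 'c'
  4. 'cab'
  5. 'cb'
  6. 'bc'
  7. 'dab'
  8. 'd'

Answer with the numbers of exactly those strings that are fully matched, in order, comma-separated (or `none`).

1 → match
2 → match
3 → match
4 → no match
5 → no match
6 → match
7 → no match
8 → match

1, 2, 3, 6, 8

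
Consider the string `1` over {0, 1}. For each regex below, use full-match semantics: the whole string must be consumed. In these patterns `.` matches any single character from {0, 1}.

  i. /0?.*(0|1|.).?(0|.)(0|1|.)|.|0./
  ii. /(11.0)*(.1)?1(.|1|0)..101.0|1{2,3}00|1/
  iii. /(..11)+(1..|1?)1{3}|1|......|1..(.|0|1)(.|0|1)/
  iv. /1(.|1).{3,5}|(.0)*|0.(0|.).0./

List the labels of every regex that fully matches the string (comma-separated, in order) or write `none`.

i, ii, iii

i → match
ii → match
iii → match
iv → no match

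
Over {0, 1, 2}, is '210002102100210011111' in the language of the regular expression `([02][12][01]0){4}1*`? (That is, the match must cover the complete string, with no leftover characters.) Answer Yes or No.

Yes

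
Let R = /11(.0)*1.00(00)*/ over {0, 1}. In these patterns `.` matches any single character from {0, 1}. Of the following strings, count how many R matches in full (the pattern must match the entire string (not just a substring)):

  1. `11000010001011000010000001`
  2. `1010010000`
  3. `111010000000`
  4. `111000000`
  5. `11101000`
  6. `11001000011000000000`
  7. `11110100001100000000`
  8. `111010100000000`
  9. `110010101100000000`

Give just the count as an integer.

1 → no match
2. `1010010000` → no match — must start with `11`
3. `111010000000` → match
4. `111000000` → no match
5. `11101000` → match
6 → no match
7 → no match
8 → no match
9 → match
Total matched: 3

3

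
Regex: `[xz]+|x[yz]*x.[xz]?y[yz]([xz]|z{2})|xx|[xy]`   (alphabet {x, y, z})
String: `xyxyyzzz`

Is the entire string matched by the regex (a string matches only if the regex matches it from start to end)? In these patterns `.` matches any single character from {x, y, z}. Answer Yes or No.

Yes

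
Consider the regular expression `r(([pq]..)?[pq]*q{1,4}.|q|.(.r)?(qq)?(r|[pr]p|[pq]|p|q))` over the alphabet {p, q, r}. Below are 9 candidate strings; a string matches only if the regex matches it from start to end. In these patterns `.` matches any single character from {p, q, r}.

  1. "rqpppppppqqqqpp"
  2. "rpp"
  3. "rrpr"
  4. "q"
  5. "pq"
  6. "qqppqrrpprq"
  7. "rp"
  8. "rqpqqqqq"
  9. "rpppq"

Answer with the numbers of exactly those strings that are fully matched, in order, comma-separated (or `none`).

1 → no match
2 → match
3 → no match
4 → no match — must start with "r"
5 → no match — must start with "r"
6 → no match — must start with "r"
7 → no match
8 → match
9 → no match

2, 8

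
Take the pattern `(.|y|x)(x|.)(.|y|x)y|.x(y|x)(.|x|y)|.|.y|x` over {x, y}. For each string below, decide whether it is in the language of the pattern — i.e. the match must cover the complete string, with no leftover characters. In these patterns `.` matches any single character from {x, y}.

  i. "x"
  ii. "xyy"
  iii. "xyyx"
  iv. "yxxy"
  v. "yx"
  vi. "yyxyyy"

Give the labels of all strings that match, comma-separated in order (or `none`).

i → match
ii → no match
iii → no match
iv → match
v → no match
vi → no match

i, iv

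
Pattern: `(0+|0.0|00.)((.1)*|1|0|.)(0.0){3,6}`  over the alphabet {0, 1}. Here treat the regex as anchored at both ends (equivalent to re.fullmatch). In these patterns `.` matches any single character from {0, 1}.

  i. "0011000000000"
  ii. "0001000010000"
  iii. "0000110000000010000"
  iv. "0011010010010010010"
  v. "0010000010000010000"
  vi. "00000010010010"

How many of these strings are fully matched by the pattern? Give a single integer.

5

i → match
ii → match
iii → no match
iv → match
v → match
vi → match
Total matched: 5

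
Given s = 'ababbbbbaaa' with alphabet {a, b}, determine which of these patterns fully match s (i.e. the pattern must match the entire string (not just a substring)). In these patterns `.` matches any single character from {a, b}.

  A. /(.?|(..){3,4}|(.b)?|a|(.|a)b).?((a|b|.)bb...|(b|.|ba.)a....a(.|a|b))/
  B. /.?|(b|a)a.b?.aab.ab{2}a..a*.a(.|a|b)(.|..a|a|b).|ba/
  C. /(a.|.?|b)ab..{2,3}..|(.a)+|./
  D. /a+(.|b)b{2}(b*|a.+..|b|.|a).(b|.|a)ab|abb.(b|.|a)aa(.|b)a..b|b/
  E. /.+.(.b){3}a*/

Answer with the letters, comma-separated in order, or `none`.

E

A → no match
B → no match
C → no match
D → no match
E → match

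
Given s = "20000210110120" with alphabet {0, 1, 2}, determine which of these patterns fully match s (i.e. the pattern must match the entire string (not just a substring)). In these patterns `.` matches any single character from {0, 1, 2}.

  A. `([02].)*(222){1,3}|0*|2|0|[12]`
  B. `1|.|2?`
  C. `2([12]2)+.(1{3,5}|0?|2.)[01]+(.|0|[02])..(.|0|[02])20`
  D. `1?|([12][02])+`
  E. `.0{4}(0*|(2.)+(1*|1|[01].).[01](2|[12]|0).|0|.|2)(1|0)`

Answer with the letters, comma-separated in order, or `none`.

E

A → no match
B → no match
C → no match
D → no match
E → match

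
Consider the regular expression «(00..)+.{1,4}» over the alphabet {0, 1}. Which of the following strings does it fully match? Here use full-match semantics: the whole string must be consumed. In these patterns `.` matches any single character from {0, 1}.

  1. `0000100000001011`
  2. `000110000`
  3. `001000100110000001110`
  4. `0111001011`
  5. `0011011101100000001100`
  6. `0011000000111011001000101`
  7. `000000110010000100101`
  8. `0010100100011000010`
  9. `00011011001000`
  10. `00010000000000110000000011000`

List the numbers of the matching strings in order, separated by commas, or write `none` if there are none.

1 → no match
2. `000110000` → no match
3 → no match
4. `0111001011` → no match — must start with `00`
5 → no match
6 → no match
7 → match
8 → no match
9 → no match
10 → no match

7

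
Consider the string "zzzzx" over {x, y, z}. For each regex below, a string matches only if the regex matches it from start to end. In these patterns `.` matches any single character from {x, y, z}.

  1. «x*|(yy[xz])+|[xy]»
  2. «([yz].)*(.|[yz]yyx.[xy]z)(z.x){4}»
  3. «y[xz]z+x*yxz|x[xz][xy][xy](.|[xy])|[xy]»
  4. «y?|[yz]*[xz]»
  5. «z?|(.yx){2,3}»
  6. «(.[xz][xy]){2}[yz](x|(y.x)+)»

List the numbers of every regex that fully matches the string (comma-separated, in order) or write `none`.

1 → no match
2 → no match
3 → no match
4 → match
5 → no match
6 → no match

4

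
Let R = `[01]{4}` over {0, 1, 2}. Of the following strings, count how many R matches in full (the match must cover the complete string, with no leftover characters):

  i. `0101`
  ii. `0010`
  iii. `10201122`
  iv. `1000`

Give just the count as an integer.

3

i → match
ii → match
iii → no match
iv → match
Total matched: 3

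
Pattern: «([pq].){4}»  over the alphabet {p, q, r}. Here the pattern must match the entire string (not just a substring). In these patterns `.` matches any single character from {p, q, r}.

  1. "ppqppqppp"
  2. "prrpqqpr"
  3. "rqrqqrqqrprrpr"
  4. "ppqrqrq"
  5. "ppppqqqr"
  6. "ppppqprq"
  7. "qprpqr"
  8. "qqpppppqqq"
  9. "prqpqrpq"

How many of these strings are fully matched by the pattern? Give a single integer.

2

1 → no match
2 → no match
3 → no match
4 → no match
5 → match
6 → no match
7 → no match
8 → no match
9 → match
Total matched: 2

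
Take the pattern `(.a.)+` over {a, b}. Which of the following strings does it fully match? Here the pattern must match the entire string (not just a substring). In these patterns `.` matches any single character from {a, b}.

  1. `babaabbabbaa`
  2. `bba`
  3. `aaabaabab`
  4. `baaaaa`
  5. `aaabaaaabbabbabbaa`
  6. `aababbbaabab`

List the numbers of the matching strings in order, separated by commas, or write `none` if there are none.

1 → match
2 → no match
3 → match
4 → match
5 → match
6 → no match

1, 3, 4, 5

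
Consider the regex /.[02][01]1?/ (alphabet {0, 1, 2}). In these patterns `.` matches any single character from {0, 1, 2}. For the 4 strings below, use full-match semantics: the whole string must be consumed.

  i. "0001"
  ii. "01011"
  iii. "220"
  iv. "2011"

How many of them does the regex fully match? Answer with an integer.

i → match
ii → no match
iii → match
iv → match
Total matched: 3

3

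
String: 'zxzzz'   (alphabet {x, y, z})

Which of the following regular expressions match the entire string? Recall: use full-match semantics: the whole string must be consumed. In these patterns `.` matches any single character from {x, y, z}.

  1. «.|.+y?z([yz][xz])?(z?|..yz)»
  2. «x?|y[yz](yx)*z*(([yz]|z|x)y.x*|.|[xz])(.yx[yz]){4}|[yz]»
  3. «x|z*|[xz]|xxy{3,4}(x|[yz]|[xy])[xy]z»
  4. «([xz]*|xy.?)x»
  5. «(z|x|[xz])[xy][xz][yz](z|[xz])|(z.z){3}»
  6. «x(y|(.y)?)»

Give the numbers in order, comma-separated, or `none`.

1 → match
2 → no match
3 → no match
4 → no match — must end with 'x'
5 → match
6 → no match — must start with 'x'

1, 5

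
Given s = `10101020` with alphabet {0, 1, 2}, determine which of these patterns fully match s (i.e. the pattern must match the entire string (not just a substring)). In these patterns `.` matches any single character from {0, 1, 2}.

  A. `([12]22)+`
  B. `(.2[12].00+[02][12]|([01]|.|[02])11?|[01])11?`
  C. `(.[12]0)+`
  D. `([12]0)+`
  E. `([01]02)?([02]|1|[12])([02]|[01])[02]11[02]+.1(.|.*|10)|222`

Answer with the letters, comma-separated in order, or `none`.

A → no match — must end with `22`
B → no match
C → no match
D → match
E → no match

D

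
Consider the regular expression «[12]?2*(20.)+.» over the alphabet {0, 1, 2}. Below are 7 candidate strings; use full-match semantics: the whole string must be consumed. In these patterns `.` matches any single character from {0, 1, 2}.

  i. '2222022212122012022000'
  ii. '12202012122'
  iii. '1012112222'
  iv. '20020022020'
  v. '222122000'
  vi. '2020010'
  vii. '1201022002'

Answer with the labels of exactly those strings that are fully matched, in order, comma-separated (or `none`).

i → no match
ii → no match
iii → no match
iv → no match
v → no match
vi → no match
vii → no match

none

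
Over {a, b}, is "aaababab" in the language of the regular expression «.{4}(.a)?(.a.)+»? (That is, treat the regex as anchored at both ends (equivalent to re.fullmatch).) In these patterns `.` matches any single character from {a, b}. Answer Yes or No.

No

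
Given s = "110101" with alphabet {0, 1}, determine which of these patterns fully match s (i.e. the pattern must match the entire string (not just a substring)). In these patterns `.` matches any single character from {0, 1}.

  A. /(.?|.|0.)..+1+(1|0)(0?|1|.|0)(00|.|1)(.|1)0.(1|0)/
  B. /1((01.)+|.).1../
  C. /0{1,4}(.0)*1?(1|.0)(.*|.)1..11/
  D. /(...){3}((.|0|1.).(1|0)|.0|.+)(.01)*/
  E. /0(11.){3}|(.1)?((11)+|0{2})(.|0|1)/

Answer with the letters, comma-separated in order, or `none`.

A → no match
B → match
C → no match — must start with "0"
D → no match
E → no match

B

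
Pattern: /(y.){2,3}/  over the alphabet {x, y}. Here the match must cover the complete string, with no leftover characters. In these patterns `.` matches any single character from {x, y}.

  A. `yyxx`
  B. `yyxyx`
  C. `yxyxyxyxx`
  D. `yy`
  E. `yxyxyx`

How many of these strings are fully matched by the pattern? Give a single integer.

1

A → no match
B → no match
C → no match
D → no match
E → match
Total matched: 1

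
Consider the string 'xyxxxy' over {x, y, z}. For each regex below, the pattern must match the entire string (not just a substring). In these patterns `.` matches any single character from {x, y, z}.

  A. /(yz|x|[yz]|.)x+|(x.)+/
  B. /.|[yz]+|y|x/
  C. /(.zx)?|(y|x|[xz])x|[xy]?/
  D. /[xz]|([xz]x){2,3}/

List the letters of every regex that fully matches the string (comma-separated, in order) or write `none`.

A

A → match
B → no match
C → no match
D → no match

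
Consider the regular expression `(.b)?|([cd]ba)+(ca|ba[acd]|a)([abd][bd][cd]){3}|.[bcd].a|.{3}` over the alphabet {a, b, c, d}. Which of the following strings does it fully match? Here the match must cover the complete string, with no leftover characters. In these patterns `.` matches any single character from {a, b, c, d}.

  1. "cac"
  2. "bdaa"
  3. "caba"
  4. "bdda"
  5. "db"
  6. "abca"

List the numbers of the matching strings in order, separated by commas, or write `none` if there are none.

1, 2, 4, 5, 6

1 → match
2 → match
3 → no match
4 → match
5 → match
6 → match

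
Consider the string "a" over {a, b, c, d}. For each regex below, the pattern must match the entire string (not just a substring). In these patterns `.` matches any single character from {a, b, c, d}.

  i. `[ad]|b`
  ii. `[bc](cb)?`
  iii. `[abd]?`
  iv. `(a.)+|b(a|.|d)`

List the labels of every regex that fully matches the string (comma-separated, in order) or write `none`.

i → match
ii → no match
iii → match
iv → no match

i, iii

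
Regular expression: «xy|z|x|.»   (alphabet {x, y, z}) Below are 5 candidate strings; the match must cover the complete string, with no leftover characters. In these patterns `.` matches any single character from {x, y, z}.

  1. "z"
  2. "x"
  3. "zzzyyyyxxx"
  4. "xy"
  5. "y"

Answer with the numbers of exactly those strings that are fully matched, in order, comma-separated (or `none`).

1 → match
2 → match
3 → no match
4 → match
5 → match

1, 2, 4, 5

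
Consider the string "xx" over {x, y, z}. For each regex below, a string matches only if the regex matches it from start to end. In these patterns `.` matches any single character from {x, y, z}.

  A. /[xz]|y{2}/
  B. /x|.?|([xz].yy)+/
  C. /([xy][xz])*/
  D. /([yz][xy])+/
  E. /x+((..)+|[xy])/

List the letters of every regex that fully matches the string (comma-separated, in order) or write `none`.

C, E

A → no match
B → no match
C → match
D → no match
E → match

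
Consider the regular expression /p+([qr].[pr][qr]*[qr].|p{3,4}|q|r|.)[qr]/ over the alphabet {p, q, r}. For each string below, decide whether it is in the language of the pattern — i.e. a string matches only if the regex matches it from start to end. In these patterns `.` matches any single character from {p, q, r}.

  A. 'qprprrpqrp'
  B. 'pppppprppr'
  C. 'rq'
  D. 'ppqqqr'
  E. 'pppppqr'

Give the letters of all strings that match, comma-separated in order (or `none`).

A. 'qprprrpqrp' → no match — must start with 'p'
B. 'pppppprppr' → no match
C. 'rq' → no match — must start with 'p'
D. 'ppqqqr' → no match
E. 'pppppqr' → match

E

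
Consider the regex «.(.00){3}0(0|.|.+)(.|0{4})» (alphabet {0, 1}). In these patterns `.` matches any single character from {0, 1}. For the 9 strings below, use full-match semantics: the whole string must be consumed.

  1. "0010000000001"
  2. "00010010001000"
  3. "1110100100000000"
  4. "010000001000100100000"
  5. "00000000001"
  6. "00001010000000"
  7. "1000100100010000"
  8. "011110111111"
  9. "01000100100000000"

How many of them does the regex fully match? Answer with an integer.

1

1 → no match
2 → no match
3 → no match
4 → no match
5. "00000000001" → no match
6 → no match
7 → match
8. "011110111111" → no match
9 → no match
Total matched: 1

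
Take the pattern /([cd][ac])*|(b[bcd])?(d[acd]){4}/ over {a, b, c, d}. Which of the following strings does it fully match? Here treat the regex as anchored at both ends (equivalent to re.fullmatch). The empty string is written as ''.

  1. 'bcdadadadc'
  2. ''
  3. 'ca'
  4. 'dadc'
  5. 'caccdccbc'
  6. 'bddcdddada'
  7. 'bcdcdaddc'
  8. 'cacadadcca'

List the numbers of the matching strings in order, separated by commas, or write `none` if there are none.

1, 2, 3, 4, 6, 8

1 → match
2 → match
3 → match
4 → match
5 → no match
6 → match
7 → no match
8 → match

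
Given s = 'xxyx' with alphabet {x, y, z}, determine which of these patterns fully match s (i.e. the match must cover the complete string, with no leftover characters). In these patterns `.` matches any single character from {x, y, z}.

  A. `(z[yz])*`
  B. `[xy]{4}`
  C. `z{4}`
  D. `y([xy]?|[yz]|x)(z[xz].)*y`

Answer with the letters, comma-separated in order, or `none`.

B

A → no match
B → match
C → no match — must start with 'z'
D → no match — must start with 'y'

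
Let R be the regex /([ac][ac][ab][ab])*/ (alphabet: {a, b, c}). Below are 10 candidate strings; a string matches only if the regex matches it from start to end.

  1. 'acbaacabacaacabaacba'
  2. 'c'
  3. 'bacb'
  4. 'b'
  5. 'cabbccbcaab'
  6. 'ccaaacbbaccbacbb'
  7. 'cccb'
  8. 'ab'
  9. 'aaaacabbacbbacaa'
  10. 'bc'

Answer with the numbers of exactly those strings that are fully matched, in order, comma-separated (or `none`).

1 → match
2 → no match
3 → no match
4 → no match
5 → no match
6 → no match
7 → no match
8 → no match
9 → match
10 → no match

1, 9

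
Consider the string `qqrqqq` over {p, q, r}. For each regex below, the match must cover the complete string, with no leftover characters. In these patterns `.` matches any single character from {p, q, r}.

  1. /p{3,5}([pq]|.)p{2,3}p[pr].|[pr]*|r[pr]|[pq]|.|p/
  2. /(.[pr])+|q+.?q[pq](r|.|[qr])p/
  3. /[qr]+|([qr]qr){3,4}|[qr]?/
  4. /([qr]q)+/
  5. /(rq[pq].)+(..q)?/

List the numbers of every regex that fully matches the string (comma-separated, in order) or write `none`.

3, 4

1 → no match
2 → no match
3 → match
4 → match
5 → no match — must start with `rq`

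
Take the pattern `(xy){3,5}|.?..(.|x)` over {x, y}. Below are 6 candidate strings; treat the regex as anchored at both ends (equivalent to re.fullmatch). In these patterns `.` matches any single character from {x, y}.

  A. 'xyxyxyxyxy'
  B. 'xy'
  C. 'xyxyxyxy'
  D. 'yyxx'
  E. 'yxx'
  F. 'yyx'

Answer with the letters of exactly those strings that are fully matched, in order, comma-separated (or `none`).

A, C, D, E, F

A → match
B → no match
C → match
D → match
E → match
F → match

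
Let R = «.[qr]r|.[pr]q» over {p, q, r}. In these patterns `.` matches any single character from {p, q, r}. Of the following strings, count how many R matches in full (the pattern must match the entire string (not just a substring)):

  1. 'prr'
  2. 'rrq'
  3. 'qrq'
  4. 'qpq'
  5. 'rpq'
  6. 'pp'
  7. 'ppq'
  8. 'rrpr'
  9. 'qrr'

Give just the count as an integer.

7

1 → match
2 → match
3 → match
4 → match
5 → match
6 → no match
7 → match
8 → no match
9 → match
Total matched: 7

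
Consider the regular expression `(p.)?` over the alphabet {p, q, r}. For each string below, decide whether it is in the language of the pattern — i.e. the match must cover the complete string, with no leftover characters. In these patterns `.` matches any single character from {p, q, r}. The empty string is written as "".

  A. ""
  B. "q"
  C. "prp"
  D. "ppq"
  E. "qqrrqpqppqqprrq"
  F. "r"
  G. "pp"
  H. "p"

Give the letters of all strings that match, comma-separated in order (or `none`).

A, G

A → match
B → no match
C → no match
D → no match
E → no match
F → no match
G → match
H → no match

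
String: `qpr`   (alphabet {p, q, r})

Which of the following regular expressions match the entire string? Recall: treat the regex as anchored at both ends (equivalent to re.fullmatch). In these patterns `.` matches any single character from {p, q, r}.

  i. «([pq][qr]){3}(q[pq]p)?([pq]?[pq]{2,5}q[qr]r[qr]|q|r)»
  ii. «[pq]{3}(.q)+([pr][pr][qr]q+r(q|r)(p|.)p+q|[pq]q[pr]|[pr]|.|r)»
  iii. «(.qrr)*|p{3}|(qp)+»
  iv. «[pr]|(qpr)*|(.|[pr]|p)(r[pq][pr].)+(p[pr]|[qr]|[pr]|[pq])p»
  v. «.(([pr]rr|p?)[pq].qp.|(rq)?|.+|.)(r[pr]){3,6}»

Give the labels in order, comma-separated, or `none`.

iv

i → no match
ii → no match
iii → no match
iv → match
v → no match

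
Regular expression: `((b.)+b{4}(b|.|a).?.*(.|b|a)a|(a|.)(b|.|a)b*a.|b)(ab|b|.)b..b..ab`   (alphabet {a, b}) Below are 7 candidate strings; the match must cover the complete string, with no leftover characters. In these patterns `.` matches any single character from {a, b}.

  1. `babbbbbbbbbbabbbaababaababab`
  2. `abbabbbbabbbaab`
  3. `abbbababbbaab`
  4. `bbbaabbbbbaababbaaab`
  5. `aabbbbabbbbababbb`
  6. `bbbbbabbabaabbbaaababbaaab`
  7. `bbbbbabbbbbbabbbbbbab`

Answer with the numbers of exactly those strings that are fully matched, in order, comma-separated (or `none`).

none

1 → no match
2 → no match
3 → no match
4 → no match
5 → no match — must end with `ab`
6 → no match
7 → no match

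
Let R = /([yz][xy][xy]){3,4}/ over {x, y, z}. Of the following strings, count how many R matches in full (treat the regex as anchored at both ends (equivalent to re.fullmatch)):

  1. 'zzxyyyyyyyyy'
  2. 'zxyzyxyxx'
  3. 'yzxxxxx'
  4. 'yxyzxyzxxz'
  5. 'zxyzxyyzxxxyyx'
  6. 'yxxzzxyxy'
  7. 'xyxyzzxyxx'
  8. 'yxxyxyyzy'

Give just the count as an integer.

1

1. 'zzxyyyyyyyyy' → no match
2. 'zxyzyxyxx' → match
3. 'yzxxxxx' → no match
4. 'yxyzxyzxxz' → no match
5 → no match
6. 'yxxzzxyxy' → no match
7. 'xyxyzzxyxx' → no match
8. 'yxxyxyyzy' → no match
Total matched: 1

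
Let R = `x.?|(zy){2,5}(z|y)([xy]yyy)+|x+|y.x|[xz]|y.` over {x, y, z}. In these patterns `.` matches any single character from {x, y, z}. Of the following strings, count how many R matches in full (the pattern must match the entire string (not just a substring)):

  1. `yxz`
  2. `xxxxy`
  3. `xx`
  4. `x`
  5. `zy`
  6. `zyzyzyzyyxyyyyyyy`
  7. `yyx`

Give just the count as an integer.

1 → no match
2 → no match
3 → match
4 → match
5 → no match
6 → match
7 → match
Total matched: 4

4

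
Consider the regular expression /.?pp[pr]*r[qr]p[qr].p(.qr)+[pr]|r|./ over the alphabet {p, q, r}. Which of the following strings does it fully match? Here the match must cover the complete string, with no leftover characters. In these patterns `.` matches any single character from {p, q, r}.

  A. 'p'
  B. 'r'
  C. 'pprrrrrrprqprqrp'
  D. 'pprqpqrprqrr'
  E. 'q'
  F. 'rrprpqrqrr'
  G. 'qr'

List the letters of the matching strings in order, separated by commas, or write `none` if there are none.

A → match
B → match
C → match
D → match
E → match
F → no match
G → no match

A, B, C, D, E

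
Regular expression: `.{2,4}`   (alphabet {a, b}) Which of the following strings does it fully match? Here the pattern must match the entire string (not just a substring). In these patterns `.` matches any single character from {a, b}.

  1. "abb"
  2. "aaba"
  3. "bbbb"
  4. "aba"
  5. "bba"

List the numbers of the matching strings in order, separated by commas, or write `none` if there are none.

1. "abb" → match
2. "aaba" → match
3. "bbbb" → match
4. "aba" → match
5. "bba" → match

1, 2, 3, 4, 5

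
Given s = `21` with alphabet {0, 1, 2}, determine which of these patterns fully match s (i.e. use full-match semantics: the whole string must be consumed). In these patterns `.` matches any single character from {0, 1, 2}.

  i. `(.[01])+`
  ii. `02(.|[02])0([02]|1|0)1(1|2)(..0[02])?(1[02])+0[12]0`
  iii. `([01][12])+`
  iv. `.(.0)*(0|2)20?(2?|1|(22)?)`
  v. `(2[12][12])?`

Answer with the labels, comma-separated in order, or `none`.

i

i → match
ii → no match — must start with `02`
iii → no match
iv → no match
v → no match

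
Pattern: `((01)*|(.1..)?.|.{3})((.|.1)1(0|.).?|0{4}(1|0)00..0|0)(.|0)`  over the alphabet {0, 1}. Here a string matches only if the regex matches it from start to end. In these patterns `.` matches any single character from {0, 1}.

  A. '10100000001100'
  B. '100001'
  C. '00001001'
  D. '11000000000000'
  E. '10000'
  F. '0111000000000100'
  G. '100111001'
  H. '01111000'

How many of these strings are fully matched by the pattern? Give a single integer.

7

A → match
B. '100001' → no match
C. '00001001' → match
D → match
E. '10000' → match
F → match
G. '100111001' → match
H. '01111000' → match
Total matched: 7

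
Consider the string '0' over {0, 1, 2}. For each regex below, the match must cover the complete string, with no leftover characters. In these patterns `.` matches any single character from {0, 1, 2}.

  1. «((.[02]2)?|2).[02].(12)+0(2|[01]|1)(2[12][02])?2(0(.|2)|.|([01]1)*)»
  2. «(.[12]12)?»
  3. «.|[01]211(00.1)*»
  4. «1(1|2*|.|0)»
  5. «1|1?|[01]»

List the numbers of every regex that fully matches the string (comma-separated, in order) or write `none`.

3, 5

1 → no match
2 → no match
3 → match
4 → no match — must start with '1'
5 → match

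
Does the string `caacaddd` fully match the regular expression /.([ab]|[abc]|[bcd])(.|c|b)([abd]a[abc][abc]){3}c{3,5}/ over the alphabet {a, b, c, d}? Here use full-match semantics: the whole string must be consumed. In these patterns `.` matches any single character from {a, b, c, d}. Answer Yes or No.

Every match must end with `c`, but `caacaddd` does not.

No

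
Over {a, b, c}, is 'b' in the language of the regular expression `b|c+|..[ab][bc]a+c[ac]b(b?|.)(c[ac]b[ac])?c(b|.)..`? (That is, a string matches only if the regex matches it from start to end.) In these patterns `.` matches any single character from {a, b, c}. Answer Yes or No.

Yes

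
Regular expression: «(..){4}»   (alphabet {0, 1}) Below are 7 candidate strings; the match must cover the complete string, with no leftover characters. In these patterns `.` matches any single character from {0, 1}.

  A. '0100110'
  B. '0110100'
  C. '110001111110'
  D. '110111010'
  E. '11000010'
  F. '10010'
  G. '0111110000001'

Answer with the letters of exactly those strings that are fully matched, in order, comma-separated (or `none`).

A. '0100110' → no match
B. '0110100' → no match
C. '110001111110' → no match
D. '110111010' → no match
E. '11000010' → match
F. '10010' → no match
G → no match

E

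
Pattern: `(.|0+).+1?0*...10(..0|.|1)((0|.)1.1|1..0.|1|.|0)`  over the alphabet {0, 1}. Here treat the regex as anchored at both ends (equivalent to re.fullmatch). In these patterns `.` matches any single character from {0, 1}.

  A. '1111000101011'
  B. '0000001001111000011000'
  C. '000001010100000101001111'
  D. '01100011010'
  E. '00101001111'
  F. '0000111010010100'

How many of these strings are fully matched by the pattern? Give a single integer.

5

A → match
B → match
C → match
D → match
E → no match
F → match
Total matched: 5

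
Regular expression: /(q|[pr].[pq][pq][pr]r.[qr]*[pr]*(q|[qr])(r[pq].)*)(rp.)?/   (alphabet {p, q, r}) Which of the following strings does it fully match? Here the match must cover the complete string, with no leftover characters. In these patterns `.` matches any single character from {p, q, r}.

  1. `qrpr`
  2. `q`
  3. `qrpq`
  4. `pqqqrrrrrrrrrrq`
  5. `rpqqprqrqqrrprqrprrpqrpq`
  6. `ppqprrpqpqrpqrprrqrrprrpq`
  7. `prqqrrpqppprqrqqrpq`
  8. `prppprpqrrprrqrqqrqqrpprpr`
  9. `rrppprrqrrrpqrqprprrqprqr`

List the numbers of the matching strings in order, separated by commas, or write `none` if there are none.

1, 2, 3, 4, 5, 6, 7, 8, 9

1 → match
2 → match
3 → match
4 → match
5 → match
6 → match
7 → match
8 → match
9 → match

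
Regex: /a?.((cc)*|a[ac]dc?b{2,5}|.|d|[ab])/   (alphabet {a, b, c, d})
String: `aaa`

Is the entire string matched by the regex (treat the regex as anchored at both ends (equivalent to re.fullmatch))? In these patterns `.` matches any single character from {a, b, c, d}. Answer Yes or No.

Yes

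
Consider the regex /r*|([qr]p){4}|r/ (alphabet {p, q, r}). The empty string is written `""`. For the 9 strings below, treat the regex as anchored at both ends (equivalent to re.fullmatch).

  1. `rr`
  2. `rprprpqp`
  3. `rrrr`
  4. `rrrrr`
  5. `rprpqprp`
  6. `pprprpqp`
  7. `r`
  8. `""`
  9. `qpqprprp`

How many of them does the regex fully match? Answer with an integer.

8

1 → match
2 → match
3 → match
4 → match
5 → match
6 → no match
7 → match
8 → match
9 → match
Total matched: 8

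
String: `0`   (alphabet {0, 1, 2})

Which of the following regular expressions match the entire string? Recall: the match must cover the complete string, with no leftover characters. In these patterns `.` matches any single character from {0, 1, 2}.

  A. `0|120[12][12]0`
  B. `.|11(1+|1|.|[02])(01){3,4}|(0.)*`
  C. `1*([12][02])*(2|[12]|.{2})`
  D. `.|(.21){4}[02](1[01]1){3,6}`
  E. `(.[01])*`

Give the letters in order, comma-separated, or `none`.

A → match
B → match
C → no match
D → match
E → no match

A, B, D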